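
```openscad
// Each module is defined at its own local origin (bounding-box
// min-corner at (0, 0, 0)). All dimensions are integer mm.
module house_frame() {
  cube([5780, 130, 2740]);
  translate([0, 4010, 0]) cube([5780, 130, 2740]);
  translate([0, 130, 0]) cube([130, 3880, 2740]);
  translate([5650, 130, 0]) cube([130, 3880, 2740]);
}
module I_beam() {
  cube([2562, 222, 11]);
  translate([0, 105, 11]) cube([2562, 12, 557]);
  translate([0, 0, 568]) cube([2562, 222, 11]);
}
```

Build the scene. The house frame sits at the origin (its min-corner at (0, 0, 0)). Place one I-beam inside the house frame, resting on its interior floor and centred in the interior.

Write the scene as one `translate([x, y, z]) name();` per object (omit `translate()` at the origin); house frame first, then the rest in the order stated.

house_frame();
translate([1609, 1959, 0]) I_beam();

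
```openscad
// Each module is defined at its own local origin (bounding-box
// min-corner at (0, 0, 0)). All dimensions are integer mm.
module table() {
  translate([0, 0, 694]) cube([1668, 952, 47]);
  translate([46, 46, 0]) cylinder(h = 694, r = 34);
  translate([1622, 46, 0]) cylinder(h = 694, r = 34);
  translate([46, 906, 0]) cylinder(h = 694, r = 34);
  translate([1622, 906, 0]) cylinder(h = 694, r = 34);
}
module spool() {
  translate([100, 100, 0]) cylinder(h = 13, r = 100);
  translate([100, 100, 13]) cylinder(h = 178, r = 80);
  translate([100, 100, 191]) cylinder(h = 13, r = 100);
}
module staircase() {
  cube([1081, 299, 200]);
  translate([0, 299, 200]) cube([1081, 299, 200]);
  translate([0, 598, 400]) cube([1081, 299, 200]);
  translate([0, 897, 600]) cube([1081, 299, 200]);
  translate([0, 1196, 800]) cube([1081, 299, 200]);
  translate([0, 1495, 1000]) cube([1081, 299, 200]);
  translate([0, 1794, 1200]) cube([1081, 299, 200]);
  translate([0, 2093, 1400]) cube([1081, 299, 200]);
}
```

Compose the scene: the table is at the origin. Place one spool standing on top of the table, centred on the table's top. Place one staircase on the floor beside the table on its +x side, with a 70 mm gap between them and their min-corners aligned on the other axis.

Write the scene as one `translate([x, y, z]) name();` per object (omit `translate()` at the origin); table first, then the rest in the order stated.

table();
translate([734, 376, 741]) spool();
translate([1738, 0, 0]) staircase();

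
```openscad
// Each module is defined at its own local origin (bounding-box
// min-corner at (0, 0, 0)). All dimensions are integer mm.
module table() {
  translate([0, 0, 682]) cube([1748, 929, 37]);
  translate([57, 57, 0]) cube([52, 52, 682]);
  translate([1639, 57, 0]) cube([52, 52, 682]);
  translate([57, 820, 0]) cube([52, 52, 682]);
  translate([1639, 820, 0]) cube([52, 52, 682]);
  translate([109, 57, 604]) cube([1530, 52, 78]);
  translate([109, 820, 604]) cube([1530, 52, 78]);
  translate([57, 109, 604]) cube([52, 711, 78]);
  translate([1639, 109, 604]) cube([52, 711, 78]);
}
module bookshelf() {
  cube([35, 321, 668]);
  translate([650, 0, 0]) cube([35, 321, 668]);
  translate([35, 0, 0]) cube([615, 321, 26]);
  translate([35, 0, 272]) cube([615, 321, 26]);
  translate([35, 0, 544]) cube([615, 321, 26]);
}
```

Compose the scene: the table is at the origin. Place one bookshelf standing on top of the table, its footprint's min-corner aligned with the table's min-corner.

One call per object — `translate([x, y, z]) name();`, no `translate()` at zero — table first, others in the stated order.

table();
translate([0, 0, 719]) bookshelf();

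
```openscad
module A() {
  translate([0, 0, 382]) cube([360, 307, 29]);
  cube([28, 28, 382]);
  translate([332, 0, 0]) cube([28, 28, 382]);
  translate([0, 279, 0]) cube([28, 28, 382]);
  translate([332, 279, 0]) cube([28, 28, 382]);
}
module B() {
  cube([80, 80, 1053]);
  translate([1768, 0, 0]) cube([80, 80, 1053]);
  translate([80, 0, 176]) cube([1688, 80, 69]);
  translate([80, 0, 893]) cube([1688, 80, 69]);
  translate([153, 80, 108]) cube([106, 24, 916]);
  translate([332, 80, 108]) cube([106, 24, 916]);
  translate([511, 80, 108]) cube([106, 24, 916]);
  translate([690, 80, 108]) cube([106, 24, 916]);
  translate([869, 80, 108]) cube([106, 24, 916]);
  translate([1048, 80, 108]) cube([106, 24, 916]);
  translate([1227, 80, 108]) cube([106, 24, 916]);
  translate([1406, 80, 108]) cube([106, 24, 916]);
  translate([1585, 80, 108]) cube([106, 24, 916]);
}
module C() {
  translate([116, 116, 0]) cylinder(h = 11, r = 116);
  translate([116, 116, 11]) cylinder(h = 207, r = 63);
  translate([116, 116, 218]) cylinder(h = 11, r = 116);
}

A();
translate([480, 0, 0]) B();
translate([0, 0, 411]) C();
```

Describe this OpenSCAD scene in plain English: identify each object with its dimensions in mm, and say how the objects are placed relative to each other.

A is a four-legged stool. The seat is 360×307 mm, 29 mm thick, top at z = 411 mm. It stands on four square legs, each 28×28 mm in cross-section, from z = 0 to the seat underside, each flush with a corner of the seat.

B is a fence section. Two 80×80 mm posts, 1053 mm tall, stand on the floor with a clear span of 1688 mm between their inner faces. Two horizontal rails of 80×69 mm section span the gap between the posts with their undersides at z = 176 mm and z = 893 mm, flush with the posts' −y face. 9 pickets, each 106 mm wide, 24 mm thick and 916 mm tall, are fixed to the +y face of the rails with their bottoms at z = 108 mm, evenly spaced across the span with equal gaps (rounded down to the nearest mm) at the −x end and between each pair — any rounding remainder accumulates at the +x end.

C is a spool: two coaxial disc flanges of radius 116 mm and thickness 11 mm, joined by a core cylinder of radius 63 mm and height 207 mm. The lower flange rests on z = 0 and the three cylinders share a vertical axis.

The fence section is on the floor beside the stool on its +x side. The spool is on top of the stool.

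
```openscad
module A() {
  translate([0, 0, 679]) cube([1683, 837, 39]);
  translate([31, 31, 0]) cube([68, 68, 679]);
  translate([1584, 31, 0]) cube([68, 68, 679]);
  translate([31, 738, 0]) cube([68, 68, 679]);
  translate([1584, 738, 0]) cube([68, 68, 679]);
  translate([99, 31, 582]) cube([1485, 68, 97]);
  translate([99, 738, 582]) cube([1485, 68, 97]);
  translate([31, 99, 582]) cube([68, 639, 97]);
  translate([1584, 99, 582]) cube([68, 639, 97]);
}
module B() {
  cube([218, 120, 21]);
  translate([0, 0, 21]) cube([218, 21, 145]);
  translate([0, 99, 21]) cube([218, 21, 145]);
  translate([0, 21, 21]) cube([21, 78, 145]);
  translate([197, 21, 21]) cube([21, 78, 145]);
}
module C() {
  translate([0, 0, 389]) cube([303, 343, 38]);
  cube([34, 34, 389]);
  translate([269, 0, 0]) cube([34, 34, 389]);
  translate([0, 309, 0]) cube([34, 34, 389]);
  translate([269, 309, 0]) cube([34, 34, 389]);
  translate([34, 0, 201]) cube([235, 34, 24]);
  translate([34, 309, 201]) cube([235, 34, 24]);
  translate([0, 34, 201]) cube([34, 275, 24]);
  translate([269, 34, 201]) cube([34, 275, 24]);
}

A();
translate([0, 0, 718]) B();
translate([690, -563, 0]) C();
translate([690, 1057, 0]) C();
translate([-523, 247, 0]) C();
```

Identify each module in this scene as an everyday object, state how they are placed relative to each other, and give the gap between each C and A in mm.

A is a table. B is an open box. C is a stool. The open box is on top of the table. Three stools sit around the table at the −y, +y, −x sides. The gap between each stool and the table is 220 mm.

Each stool's nearest face is 220 mm from the table's bounding box.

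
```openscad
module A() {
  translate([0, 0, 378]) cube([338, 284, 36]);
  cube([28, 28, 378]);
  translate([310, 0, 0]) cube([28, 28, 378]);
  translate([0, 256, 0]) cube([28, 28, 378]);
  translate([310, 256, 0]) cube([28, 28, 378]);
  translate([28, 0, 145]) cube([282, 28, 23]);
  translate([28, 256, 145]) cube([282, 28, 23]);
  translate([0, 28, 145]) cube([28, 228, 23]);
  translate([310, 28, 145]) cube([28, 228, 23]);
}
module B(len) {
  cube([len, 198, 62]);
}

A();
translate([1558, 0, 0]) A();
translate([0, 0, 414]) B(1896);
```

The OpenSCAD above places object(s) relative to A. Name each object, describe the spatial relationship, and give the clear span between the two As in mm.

Second stool starts at x = 1558; first ends at x = 338; clear span = 1558 − 338 = 1220 mm.

A is a stool. B is a beam. A beam spans the tops of two stools. The clear span between the two stools is 1220 mm.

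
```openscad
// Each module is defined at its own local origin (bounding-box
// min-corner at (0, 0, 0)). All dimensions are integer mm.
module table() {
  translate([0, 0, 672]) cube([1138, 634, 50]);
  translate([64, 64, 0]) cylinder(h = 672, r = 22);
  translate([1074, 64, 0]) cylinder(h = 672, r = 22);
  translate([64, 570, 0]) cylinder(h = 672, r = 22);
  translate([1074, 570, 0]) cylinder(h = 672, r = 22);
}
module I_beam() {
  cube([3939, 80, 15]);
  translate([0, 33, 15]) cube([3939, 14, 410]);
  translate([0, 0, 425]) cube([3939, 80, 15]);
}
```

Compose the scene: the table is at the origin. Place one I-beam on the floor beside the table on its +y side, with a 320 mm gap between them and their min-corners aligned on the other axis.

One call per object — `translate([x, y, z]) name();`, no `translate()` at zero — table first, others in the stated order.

table();
translate([0, 954, 0]) I_beam();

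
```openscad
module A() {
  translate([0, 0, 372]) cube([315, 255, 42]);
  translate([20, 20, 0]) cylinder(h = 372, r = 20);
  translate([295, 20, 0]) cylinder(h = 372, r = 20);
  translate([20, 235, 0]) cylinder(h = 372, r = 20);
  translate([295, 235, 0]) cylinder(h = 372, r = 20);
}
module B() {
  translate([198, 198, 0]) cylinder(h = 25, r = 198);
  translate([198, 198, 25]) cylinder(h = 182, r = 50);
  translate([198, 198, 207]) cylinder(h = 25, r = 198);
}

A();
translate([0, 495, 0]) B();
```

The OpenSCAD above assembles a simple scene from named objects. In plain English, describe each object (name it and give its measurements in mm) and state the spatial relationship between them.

A is a four-legged stool. The seat is 315×255 mm, 42 mm thick, top at z = 414 mm. It stands on four round legs, each 40 mm in diameter, from z = 0 to the seat underside, each leg's axis is inset half a diameter from the nearest pair of seat edges (so the leg's bounding box is flush with the corner).

B is a spool: two coaxial disc flanges of radius 198 mm and thickness 25 mm, joined by a core cylinder of radius 50 mm and height 182 mm. The lower flange rests on z = 0 and the three cylinders share a vertical axis.

The spool is on the floor beside the stool on its +y side.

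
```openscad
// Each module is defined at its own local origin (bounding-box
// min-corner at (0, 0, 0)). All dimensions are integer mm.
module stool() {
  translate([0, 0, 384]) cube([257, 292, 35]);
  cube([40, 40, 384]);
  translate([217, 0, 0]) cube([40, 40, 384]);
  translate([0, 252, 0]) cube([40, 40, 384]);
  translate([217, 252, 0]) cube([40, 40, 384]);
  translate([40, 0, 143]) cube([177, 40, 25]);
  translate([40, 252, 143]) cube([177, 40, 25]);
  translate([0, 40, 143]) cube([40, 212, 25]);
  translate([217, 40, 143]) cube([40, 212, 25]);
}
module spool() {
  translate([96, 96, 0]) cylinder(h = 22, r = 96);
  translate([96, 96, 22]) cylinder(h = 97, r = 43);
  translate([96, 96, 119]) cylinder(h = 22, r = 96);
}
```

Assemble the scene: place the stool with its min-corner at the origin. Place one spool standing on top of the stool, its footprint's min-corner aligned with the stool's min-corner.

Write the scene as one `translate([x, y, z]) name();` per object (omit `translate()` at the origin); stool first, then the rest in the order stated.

stool();
translate([0, 0, 419]) spool();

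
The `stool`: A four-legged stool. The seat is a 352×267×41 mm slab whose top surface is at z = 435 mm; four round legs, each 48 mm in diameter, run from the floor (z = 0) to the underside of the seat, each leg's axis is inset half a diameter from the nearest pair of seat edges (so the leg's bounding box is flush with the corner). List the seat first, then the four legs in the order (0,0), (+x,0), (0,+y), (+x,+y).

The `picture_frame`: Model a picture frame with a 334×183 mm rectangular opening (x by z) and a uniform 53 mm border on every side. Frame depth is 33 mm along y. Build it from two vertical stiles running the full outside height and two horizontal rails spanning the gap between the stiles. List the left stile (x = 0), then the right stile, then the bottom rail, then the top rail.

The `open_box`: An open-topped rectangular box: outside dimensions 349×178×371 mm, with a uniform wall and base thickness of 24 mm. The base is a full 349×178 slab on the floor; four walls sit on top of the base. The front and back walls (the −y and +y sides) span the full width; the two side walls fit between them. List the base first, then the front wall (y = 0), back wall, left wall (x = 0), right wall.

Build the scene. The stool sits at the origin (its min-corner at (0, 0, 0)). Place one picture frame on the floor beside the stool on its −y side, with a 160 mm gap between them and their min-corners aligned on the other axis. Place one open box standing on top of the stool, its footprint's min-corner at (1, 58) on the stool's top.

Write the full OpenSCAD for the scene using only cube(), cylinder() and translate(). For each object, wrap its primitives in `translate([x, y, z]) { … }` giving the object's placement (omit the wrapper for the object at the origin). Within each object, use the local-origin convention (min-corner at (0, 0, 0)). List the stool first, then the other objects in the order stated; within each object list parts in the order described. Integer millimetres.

translate([0, 0, 394]) cube([352, 267, 41]);
translate([24, 24, 0]) cylinder(h = 394, r = 24);
translate([328, 24, 0]) cylinder(h = 394, r = 24);
translate([24, 243, 0]) cylinder(h = 394, r = 24);
translate([328, 243, 0]) cylinder(h = 394, r = 24);
translate([0, -193, 0]) {
  cube([53, 33, 289]);
  translate([387, 0, 0]) cube([53, 33, 289]);
  translate([53, 0, 0]) cube([334, 33, 53]);
  translate([53, 0, 236]) cube([334, 33, 53]);
}
translate([1, 58, 435]) {
  cube([349, 178, 24]);
  translate([0, 0, 24]) cube([349, 24, 347]);
  translate([0, 154, 24]) cube([349, 24, 347]);
  translate([0, 24, 24]) cube([24, 130, 347]);
  translate([325, 24, 24]) cube([24, 130, 347]);
}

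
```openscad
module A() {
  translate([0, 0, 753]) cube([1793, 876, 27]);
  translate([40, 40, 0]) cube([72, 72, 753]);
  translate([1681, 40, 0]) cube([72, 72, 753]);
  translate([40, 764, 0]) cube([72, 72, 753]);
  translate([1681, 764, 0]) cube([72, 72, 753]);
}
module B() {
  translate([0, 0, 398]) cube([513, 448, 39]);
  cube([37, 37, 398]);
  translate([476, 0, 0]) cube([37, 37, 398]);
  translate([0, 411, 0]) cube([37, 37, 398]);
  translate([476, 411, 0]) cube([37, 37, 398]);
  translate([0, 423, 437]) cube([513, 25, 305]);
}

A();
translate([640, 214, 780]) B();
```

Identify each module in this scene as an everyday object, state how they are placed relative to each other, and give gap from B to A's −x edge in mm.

A is a table. B is a chair. The chair is on top of the table, centred. The gap from the chair to the table's −x edge is 640 mm.

The chair's min-x is at 640; the table's min-x is 0; gap = 640 mm.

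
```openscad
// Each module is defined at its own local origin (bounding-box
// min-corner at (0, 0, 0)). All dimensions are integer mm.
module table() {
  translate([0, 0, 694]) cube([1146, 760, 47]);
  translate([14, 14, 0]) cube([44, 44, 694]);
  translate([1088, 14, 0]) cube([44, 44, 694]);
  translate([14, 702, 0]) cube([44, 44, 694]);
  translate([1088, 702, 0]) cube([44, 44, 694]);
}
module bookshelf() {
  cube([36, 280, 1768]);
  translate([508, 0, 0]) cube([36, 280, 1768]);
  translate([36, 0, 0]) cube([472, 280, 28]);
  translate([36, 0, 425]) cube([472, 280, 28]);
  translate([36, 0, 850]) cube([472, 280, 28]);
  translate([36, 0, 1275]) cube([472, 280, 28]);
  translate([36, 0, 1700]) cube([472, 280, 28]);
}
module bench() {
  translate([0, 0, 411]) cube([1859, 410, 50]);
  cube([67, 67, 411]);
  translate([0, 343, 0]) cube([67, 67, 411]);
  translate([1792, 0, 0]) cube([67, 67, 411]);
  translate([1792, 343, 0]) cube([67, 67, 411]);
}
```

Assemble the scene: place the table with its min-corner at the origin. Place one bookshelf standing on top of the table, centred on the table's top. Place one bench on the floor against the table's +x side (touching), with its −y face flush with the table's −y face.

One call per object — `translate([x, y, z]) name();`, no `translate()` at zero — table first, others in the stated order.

table();
translate([301, 240, 741]) bookshelf();
translate([1146, 0, 0]) bench();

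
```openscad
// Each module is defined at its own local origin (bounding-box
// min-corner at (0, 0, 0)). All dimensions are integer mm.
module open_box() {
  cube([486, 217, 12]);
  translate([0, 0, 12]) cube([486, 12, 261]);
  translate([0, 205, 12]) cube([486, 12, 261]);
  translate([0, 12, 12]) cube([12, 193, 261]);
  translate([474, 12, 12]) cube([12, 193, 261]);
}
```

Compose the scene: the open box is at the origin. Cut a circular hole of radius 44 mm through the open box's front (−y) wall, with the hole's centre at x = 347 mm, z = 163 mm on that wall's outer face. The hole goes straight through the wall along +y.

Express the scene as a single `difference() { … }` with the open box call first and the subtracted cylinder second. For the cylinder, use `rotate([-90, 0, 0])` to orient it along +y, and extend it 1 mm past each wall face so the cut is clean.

difference() {
  open_box();
  translate([347, -1, 163]) rotate([-90, 0, 0]) cylinder(h = 14, r = 44);
}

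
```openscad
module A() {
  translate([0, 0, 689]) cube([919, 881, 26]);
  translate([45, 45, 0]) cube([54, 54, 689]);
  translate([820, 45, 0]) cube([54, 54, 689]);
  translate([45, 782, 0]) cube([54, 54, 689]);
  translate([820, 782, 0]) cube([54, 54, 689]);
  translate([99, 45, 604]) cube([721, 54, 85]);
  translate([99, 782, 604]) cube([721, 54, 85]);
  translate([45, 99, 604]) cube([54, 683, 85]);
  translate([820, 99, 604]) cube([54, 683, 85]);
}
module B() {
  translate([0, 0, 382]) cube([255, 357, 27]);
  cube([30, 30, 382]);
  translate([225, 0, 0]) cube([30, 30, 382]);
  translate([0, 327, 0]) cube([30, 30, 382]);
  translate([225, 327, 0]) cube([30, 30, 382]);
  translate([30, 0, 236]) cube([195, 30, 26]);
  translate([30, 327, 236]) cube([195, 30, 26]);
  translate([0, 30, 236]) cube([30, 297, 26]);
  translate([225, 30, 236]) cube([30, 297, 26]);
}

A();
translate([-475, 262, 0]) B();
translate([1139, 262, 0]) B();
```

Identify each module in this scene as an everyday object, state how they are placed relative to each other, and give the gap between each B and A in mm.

A is a table. B is a stool. Two stools sit around the table at the −x, +x sides. The gap between each stool and the table is 220 mm.

Each stool's nearest face is 220 mm from the table's bounding box.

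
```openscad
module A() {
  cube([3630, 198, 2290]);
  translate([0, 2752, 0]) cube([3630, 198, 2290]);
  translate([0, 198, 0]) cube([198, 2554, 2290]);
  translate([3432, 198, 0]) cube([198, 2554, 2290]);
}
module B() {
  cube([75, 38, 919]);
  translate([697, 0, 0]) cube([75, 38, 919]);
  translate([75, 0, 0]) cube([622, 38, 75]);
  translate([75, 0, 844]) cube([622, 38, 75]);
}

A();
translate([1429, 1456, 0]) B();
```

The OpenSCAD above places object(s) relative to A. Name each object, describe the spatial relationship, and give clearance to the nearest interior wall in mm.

A is a house frame. B is a picture frame. The picture frame sits inside the house frame, centred. The clearance to the nearest interior wall is 1231 mm.

Clearances: x = 1231, y = 1258; minimum 1231 mm.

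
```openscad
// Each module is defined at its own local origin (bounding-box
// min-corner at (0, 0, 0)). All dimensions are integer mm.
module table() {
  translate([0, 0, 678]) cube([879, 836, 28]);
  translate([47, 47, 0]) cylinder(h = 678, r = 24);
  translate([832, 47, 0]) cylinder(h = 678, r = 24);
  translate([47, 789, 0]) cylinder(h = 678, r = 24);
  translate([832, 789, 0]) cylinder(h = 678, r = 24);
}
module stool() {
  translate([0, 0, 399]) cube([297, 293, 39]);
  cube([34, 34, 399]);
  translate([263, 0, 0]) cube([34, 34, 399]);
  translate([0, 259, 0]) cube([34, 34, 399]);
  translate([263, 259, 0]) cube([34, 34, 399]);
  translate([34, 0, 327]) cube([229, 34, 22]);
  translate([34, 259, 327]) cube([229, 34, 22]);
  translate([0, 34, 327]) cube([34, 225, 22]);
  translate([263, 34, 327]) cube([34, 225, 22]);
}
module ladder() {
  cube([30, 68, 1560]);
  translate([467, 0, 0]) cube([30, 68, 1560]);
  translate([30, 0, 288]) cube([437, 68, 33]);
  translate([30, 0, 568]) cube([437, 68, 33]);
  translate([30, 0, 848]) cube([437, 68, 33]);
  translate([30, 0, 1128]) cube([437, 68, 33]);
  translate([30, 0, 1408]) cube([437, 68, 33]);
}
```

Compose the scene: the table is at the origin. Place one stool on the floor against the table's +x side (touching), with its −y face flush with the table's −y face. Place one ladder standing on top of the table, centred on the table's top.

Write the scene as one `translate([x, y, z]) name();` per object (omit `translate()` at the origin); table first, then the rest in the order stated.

table();
translate([879, 0, 0]) stool();
translate([191, 384, 706]) ladder();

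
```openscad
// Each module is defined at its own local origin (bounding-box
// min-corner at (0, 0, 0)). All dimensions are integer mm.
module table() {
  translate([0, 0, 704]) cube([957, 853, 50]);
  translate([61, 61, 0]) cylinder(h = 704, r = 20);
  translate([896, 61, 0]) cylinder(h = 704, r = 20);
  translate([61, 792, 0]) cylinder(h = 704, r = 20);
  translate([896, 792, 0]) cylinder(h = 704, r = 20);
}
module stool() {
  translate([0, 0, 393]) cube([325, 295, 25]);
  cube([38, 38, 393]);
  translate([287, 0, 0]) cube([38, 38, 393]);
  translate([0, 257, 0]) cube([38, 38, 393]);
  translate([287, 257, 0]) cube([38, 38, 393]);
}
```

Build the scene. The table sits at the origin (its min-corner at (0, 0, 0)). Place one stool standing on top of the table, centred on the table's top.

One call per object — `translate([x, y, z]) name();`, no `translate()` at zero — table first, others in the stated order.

table();
translate([316, 279, 754]) stool();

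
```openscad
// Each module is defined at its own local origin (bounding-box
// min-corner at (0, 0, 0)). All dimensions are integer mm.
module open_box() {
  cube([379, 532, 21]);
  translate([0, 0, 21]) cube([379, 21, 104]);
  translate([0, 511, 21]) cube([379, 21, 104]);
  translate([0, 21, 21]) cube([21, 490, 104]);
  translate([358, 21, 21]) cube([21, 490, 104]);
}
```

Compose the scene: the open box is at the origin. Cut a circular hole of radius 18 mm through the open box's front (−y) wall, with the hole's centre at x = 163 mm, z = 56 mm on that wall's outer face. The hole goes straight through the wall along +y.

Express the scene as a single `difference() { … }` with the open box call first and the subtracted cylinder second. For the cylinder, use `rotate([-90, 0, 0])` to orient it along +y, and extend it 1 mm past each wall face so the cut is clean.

difference() {
  open_box();
  translate([163, -1, 56]) rotate([-90, 0, 0]) cylinder(h = 23, r = 18);
}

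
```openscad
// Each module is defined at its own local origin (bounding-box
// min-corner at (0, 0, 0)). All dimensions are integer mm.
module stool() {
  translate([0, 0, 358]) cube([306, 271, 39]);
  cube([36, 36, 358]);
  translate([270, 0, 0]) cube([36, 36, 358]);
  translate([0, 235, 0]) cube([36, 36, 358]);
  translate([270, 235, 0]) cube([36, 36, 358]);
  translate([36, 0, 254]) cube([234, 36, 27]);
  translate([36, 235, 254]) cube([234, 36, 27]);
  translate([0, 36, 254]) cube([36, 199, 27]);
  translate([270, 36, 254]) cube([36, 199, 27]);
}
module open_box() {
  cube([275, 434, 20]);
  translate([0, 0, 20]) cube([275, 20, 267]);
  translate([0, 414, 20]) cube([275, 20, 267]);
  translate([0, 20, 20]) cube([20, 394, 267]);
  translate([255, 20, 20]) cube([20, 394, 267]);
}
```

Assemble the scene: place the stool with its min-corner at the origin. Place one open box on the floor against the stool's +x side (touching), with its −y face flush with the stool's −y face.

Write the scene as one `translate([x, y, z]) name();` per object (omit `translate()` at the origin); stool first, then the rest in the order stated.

stool();
translate([306, 0, 0]) open_box();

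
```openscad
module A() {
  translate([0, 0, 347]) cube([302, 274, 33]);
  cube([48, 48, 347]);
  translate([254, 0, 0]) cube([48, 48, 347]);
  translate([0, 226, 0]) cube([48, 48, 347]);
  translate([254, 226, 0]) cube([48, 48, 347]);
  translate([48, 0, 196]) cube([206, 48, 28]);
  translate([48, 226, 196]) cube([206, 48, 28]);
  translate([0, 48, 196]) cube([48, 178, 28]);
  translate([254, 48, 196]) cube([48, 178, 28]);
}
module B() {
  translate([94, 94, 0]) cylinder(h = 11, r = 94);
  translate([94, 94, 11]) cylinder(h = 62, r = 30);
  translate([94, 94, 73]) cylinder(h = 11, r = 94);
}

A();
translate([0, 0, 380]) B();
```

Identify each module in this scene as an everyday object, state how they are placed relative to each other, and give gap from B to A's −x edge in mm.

The spool's min-x is at 0; the stool's min-x is 0; gap = 0 mm.

A is a stool. B is a spool. The spool is on top of the stool. The gap from the spool to the stool's −x edge is 0 mm.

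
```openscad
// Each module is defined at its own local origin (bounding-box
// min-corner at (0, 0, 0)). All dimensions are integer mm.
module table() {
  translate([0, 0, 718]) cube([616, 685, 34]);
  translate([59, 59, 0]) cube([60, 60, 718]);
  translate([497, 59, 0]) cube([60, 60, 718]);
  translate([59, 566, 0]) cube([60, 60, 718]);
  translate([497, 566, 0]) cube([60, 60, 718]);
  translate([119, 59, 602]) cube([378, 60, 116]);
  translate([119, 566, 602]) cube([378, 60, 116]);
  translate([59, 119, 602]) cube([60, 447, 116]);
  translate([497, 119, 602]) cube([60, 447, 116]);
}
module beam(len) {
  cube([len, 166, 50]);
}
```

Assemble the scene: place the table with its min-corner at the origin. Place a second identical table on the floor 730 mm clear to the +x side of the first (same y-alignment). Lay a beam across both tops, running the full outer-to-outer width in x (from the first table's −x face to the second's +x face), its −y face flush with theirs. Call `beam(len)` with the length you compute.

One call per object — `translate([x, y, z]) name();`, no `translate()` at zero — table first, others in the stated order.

table();
translate([1346, 0, 0]) table();
translate([0, 0, 752]) beam(1962);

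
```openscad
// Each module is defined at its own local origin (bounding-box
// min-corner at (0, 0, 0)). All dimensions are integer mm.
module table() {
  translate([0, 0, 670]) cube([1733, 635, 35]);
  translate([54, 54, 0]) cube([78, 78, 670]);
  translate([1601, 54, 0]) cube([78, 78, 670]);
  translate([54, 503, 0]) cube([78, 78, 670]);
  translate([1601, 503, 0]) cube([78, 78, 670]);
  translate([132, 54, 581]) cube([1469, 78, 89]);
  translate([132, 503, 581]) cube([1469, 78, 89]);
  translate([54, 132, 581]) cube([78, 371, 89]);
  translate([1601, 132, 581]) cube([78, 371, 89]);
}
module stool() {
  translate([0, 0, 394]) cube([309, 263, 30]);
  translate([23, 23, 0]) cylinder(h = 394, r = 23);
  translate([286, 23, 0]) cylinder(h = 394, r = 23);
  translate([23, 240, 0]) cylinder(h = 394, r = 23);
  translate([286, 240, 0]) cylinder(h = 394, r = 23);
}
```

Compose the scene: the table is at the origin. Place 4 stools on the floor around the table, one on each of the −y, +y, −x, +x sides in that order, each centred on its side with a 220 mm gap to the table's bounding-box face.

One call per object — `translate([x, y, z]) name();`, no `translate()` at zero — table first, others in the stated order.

table();
translate([712, -483, 0]) stool();
translate([712, 855, 0]) stool();
translate([-529, 186, 0]) stool();
translate([1953, 186, 0]) stool();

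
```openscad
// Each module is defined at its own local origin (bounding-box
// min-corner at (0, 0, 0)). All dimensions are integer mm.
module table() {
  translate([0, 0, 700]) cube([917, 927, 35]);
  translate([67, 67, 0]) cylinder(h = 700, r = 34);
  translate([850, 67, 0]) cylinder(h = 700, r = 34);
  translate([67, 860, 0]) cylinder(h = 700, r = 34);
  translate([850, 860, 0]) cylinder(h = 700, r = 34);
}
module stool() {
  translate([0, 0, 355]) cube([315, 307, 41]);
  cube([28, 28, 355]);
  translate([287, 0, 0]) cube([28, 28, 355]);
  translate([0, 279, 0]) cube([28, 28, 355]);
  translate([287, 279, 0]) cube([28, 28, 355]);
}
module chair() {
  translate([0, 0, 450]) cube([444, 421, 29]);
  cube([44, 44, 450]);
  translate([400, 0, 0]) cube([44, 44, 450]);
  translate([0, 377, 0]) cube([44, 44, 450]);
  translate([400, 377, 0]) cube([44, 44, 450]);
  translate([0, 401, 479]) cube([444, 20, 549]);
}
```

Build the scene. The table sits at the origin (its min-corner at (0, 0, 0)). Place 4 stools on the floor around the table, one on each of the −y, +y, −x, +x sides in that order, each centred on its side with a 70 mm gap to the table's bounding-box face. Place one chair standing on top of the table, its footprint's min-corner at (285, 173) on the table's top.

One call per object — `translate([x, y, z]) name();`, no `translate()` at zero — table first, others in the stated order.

table();
translate([301, -377, 0]) stool();
translate([301, 997, 0]) stool();
translate([-385, 310, 0]) stool();
translate([987, 310, 0]) stool();
translate([285, 173, 735]) chair();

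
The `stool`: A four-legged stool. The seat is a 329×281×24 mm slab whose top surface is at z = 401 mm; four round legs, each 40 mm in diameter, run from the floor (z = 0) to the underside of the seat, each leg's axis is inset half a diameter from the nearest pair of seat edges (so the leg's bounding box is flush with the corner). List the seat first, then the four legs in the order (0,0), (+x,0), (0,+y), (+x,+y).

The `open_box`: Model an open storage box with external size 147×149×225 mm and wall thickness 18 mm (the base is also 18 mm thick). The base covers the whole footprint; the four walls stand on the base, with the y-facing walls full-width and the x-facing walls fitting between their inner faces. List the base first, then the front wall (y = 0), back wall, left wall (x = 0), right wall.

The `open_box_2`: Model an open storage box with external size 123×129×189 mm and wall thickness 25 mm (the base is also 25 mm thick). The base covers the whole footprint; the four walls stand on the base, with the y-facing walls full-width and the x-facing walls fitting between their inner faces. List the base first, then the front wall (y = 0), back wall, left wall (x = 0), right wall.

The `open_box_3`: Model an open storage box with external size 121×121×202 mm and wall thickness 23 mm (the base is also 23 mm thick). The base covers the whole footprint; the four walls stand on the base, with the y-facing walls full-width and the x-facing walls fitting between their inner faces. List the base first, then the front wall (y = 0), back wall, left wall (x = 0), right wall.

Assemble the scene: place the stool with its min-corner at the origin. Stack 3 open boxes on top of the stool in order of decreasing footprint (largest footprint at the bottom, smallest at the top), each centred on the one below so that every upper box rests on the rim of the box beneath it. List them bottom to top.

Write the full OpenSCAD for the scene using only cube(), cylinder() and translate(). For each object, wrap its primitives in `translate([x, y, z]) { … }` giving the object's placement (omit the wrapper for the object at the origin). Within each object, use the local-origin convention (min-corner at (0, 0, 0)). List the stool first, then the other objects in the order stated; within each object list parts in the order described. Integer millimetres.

translate([0, 0, 377]) cube([329, 281, 24]);
translate([20, 20, 0]) cylinder(h = 377, r = 20);
translate([309, 20, 0]) cylinder(h = 377, r = 20);
translate([20, 261, 0]) cylinder(h = 377, r = 20);
translate([309, 261, 0]) cylinder(h = 377, r = 20);
translate([91, 66, 401]) {
  cube([147, 149, 18]);
  translate([0, 0, 18]) cube([147, 18, 207]);
  translate([0, 131, 18]) cube([147, 18, 207]);
  translate([0, 18, 18]) cube([18, 113, 207]);
  translate([129, 18, 18]) cube([18, 113, 207]);
}
translate([103, 76, 626]) {
  cube([123, 129, 25]);
  translate([0, 0, 25]) cube([123, 25, 164]);
  translate([0, 104, 25]) cube([123, 25, 164]);
  translate([0, 25, 25]) cube([25, 79, 164]);
  translate([98, 25, 25]) cube([25, 79, 164]);
}
translate([104, 80, 815]) {
  cube([121, 121, 23]);
  translate([0, 0, 23]) cube([121, 23, 179]);
  translate([0, 98, 23]) cube([121, 23, 179]);
  translate([0, 23, 23]) cube([23, 75, 179]);
  translate([98, 23, 23]) cube([23, 75, 179]);
}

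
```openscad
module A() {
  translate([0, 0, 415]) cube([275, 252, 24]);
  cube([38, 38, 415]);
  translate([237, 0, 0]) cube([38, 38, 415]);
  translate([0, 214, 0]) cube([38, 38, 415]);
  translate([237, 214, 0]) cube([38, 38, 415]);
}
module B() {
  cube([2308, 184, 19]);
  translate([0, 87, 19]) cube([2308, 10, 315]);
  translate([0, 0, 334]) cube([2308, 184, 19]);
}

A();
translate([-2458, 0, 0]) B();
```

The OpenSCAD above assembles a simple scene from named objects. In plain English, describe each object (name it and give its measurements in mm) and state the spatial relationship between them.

A is a simple wooden stool: a rectangular seat 275 mm (x) by 252 mm (y), 24 mm thick, top face at z = 439 mm, on four square legs, each 38×38 mm in cross-section. The legs rest on z = 0, each flush with a corner of the seat.

B is an I-beam lying along x, 2308 mm long. Overall section height 353 mm. Two flanges 184 mm wide (y) and 19 mm thick, one on the floor and one at the top; a web 10 mm thick runs between them, centred on the flange width.

The I-beam is on the floor beside the stool on its −x side.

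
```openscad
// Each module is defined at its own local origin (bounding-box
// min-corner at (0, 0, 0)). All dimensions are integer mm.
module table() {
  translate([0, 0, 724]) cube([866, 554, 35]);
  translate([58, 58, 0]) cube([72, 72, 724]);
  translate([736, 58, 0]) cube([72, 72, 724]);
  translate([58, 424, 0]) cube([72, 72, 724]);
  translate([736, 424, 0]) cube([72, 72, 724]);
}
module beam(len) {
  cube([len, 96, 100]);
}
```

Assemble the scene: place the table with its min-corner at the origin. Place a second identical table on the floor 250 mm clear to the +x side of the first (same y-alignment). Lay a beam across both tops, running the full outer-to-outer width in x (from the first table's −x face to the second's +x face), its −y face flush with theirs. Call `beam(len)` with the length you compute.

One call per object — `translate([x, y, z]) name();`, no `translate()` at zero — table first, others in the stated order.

table();
translate([1116, 0, 0]) table();
translate([0, 0, 759]) beam(1982);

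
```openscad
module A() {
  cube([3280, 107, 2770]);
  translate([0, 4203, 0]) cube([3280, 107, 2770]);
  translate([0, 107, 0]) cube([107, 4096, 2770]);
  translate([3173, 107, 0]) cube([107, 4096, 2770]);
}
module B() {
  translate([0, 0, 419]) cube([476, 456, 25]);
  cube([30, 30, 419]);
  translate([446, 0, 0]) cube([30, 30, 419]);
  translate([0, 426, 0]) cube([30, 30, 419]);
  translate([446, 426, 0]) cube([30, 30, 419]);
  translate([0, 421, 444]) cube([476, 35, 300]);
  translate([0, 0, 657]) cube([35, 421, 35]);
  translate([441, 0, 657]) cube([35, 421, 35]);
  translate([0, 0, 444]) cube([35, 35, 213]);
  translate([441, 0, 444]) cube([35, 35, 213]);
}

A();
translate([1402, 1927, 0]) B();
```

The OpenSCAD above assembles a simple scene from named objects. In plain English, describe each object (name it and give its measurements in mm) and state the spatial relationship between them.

A is the wall frame of a small rectangular building: four walls, each 2770 mm tall and 107 mm thick, enclosing a footprint 3280 mm (x) by 4310 mm (y) outside-to-outside, with no floor or roof. The front and back walls (the −y and +y sides) span the full width; the two side walls fit between them.

B is a chair. The seat is a 476×456×25 mm slab with its top at z = 444 mm, on four 30×30 mm corner legs (flush with the seat edges, standing on z = 0). A flat backrest 35 mm thick, 300 mm tall, spans the full seat width and rises from the seat top along its +y edge, rear face flush with the rear of the seat. Two armrests of 35×35 mm section run along each side from the seat's front edge to the front of the backrest, top faces 248 mm above the seat top and outer faces flush with the seat's x-edges; a 35×35 mm post under the front of each armrest stands on the seat at the front corner.

The chair sits inside the house frame, centred.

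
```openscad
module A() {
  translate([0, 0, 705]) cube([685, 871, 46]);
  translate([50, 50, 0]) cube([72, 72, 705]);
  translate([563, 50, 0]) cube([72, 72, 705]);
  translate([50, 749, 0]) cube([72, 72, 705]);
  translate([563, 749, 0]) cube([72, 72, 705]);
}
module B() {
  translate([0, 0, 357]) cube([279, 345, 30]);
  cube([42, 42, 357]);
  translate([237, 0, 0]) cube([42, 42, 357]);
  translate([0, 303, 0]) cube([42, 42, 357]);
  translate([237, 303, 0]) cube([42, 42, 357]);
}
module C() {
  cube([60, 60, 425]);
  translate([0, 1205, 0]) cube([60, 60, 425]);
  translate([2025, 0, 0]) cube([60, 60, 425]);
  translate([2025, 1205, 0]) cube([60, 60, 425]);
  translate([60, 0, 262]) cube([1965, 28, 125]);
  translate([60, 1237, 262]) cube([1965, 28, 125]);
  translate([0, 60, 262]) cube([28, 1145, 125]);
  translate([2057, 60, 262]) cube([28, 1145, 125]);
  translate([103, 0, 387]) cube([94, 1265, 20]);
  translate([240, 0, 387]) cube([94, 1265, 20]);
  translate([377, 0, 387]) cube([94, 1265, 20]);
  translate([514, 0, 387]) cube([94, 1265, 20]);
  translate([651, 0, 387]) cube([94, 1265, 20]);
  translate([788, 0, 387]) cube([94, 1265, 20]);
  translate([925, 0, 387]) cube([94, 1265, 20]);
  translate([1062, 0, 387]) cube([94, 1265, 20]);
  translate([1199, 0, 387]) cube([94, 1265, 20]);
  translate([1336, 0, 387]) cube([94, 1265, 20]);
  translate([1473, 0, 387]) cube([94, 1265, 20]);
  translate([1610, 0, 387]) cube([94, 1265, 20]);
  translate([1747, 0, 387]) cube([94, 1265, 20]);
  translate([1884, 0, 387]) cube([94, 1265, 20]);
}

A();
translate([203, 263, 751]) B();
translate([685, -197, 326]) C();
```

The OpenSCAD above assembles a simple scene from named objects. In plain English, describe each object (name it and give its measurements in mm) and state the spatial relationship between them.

A is a table: top 685 mm (x) × 871 mm (y), 46 mm thick, upper face at z = 751 mm, on four 72×72 mm square legs, each inset 50 mm from the nearest pair of top edges, running from z = 0 to the bottom of the top.

B is a simple wooden stool: a rectangular seat 279 mm (x) by 345 mm (y), 30 mm thick, top face at z = 387 mm, on four square legs, each 42×42 mm in cross-section. The legs rest on z = 0, each flush with a corner of the seat.

C is a bed frame 2085 mm long (x) by 1265 mm wide (y). Four 60×60 mm corner posts, 425 mm tall, at the corners of the footprint. Four rails of 28 mm thickness and 125 mm height run between adjacent posts with their undersides at z = 262 mm, their outer faces flush with the outside of the frame (the two x-running rails run between the posts' inner faces; the two y-running rails run between the posts' inner faces). 14 slats, each 94 mm wide (x) and 20 mm thick, lie across the top of the two x-running rails, running the full 1265 mm width of the frame in y; the slats are evenly spaced along x between the inner faces of the end posts with equal gaps (rounded down to the nearest mm) at the −x end and between each pair — any rounding remainder accumulates at the +x end.

The stool is on top of the table, centred. The bed frame is beside the table with their tops flush at z = 751.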